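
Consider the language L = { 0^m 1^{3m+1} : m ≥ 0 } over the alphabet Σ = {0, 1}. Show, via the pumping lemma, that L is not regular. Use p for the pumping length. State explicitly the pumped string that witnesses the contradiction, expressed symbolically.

0^{p+k} 1^{3p+1}

Toward a contradiction, assume L is regular with pumping length p.
Take w = 0^p 1^{3p+1}. Then w ∈ L and |w| = 4p+1 ≥ p.
Write w = xyz as guaranteed by the lemma, with |xy| ≤ p and |y| > 0.
Because |xy| ≤ p and w begins with p copies of 0, we have y = 0^k with 1 ≤ k ≤ p.
Pump with i = 2: xy^2z = 0^{p+k} 1^{3p+1}. For this to lie in L we would need 3p+1 = 3(p+k)+1, which forces k = 0. But k ≥ 1, so xy^2z ∉ L.
Contradiction. Therefore L is not regular.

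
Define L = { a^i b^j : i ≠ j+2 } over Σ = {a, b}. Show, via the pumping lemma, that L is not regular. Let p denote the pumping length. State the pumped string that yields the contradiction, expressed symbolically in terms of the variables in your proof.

a^{p+p!} b^{p+p!-2}

Assume L is regular; let p be its pumping constant.
Choose w = a^p b^{p+p!-2}. Since p ≠ (p+p!-2)+2 = p+p!, w ∈ L; and |w| ≥ p.
By the pumping lemma, w = xyz with |xy| ≤ p and y is nonempty.
The first p characters of w are a's, so xy (and hence y) consists only of a's. Write y = a^k, 1 ≤ k ≤ p.
Since 1 ≤ k ≤ p, k divides p!; set t = 1 + p!/k. Then xy^t z has p + (p!/k)·k = p + p! copies of a. Now the a-count is p+p! and (b-count)+2 = (p+p!-2)+2 = p+p!, so i ≠ j+2 fails. So xy^t z = a^{p+p!} b^{p+p!-2} ∉ L.
Contradiction. Therefore L is not regular.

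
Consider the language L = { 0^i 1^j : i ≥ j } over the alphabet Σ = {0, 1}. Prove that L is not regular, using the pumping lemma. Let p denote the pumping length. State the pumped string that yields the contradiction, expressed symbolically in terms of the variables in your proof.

Suppose for contradiction that L is regular, and let p be the pumping length.
Choose w = 0^p 1^p ∈ L, with |w| = 2p ≥ p.
By the pumping lemma, w = xyz with |xy| ≤ p and |y| ≥ 1.
The first p characters of w are 0's, so xy (and hence y) consists only of 0's. Write y = 0^k, 1 ≤ k ≤ p.
Consider xy^0z = xz = 0^{p-k} 1^p. Since k ≥ 1, the 0-count p-k is less than p, so i ≥ j fails; thus xz ∉ L.
Contradiction. Therefore L is not regular.

0^{p-k} 1^p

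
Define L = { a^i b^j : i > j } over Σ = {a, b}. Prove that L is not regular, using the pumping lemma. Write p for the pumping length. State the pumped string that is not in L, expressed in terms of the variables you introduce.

a^{p+1-k} b^p

Toward a contradiction, assume L is regular with pumping length p.
Choose w = a^{p+1} b^p ∈ L, with |w| = 2p+1 ≥ p.
By the pumping lemma, w = xyz with |xy| ≤ p and |y| > 0.
Because |xy| ≤ p and w begins with p copies of a, we have y = a^k with 1 ≤ k ≤ p.
Consider xy^0z = xz = a^{p+1-k} b^p. Since k ≥ 1, the a-count p+1-k is at most p, so i > j fails; thus xz ∉ L.
This contradicts the pumping lemma, so L is not regular.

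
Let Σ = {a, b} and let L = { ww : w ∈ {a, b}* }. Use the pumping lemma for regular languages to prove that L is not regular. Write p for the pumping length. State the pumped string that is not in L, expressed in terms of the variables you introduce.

a^{p+k} b^p a^p b^p

Assume L is regular; let p be its pumping constant.
Take w = a^p b^p a^p b^p = uu where u = a^pb^p; then w ∈ L and |w| = 4p ≥ p.
By the pumping lemma, w = xyz with |xy| ≤ p and |y| > 0.
The first p characters of w are a's, so xy (and hence y) consists only of a's. Write y = a^k, 1 ≤ k ≤ p.
Pump with i = 2: xy^2z = a^{p+k} b^p a^p b^p, of length 4p+k. Suppose this equals vv. The string starts with a and ends with b, so v does too; thus the boundary between the two copies of v is a b→a transition. There is exactly one such transition, at position 2p+k, so |v| = 2p+k and |vv| = 4p+2k ≠ 4p+k since k ≥ 1. So xy^2z ∉ L.
This contradicts the pumping lemma, so L is not regular.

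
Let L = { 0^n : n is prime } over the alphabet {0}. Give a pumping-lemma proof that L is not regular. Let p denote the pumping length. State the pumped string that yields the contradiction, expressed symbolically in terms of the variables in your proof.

0^{q(1+k)}

Toward a contradiction, assume L is regular with pumping length p.
Let q be a prime with q ≥ p+2 (infinitely many primes exist), and take w = 0^q ∈ L with |w| = q ≥ p.
The pumping lemma gives a decomposition w = xyz where |xy| ≤ p and |y| ≥ 1.
Then y = 0^k for some k with 1 ≤ k ≤ p.
Since 1 ≤ k ≤ p, |xz| = q-k. Pump with i = q+1: |xy^{q+1}z| = (q-k)+(q+1)k = q+qk = q(1+k), which is composite (both factors ≥ 2). So xy^{q+1}z = 0^{q(1+k)} ∉ L.
This contradicts the pumping lemma, so L is not regular.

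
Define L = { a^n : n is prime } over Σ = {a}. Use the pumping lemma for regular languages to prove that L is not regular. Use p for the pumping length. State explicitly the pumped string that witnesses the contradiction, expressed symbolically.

a^{q(1+k)}

Assume L is regular; let p be its pumping constant.
Let q be a prime with q ≥ p+2 (infinitely many primes exist), and take w = a^q ∈ L with |w| = q ≥ p.
The pumping lemma gives a decomposition w = xyz where |xy| ≤ p and |y| > 0.
Then y = a^k for some k with 1 ≤ k ≤ p.
Since 1 ≤ k ≤ p, |xz| = q-k. Pump with i = q+1: |xy^{q+1}z| = (q-k)+(q+1)k = q+qk = q(1+k), which is composite (both factors ≥ 2). So xy^{q+1}z = a^{q(1+k)} ∉ L.
Contradiction. Therefore L is not regular.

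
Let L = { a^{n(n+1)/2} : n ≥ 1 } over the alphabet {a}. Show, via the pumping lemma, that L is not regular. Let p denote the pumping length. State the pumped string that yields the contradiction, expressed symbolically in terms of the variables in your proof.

Assume L is regular. Let p be the pumping length given by the pumping lemma.
Take w = a^{p(p+1)/2} ∈ L with |w| = p(p+1)/2 ≥ p.
The pumping lemma gives a decomposition w = xyz where |xy| ≤ p and |y| > 0.
Then y = a^k for some k with 1 ≤ k ≤ p.
Pump with i = 2: xy^2z = a^{p(p+1)/2+k}. Since 1 ≤ k ≤ p, p(p+1)/2 < p(p+1)/2+k ≤ p(p+1)/2+p < (p+1)(p+2)/2, so p(p+1)/2+k is strictly between consecutive triangular numbers. So xy^2z ∉ L.
This contradicts the pumping lemma, so L is not regular.

a^{p(p+1)/2+k}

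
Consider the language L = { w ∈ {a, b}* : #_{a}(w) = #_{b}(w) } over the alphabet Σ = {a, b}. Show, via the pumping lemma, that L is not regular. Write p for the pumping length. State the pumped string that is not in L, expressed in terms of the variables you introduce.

a^{p+k} b^p

Toward a contradiction, assume L is regular with pumping length p.
Choose w = a^p b^p ∈ L with |w| = 2p ≥ p.
Write w = xyz as guaranteed by the lemma, with |xy| ≤ p and |y| > 0.
The first p characters of w are a's, so xy (and hence y) consists only of a's. Write y = a^k, 1 ≤ k ≤ p.
Pump with i = 2: xy^2z = a^{p+k} b^p has p+k occurrences of a but only p of b. Since k ≥ 1 the counts differ, so xy^2z ∉ L.
This is a contradiction; hence L is not regular.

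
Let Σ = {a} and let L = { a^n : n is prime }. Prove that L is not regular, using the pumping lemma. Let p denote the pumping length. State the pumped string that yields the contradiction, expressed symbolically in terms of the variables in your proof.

a^{q(1+k)}

Toward a contradiction, assume L is regular with pumping length p.
Let q be a prime with q ≥ p+2 (infinitely many primes exist), and take w = a^q ∈ L with |w| = q ≥ p.
The pumping lemma gives a decomposition w = xyz where |xy| ≤ p and |y| ≥ 1.
Then y = a^k for some k with 1 ≤ k ≤ p.
Since 1 ≤ k ≤ p, |xz| = q-k. Pump with i = q+1: |xy^{q+1}z| = (q-k)+(q+1)k = q+qk = q(1+k), which is composite (both factors ≥ 2). So xy^{q+1}z = a^{q(1+k)} ∉ L.
This contradicts the pumping lemma, so L is not regular.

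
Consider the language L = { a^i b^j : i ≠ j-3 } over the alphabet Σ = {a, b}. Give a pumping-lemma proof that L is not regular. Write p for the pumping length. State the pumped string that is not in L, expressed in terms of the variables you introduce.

a^{p+p!} b^{p+p!+3}

Suppose for contradiction that L is regular, and let p be the pumping length.
Choose w = a^p b^{p+p!+3}. Since p ≠ (p+p!+3)-3 = p+p!, w ∈ L; and |w| ≥ p.
By the pumping lemma, w = xyz with |xy| ≤ p and |y| ≥ 1.
The first p characters of w are a's, so xy (and hence y) consists only of a's. Write y = a^k, 1 ≤ k ≤ p.
Since 1 ≤ k ≤ p, k divides p!; set t = 1 + p!/k. Then xy^t z has p + (p!/k)·k = p + p! copies of a. Now the a-count is p+p! and (b-count)-3 = (p+p!+3)-3 = p+p!, so i ≠ j-3 fails. So xy^t z = a^{p+p!} b^{p+p!+3} ∉ L.
Contradiction. Therefore L is not regular.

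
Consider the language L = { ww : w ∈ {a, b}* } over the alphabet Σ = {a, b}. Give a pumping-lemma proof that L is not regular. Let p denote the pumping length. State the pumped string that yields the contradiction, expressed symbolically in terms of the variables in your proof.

a^{p+k} b^p a^p b^p

Assume L is regular; let p be its pumping constant.
Take w = a^p b^p a^p b^p = uu where u = a^pb^p; then w ∈ L and |w| = 4p ≥ p.
The pumping lemma gives a decomposition w = xyz where |xy| ≤ p and |y| ≥ 1.
The first p characters of w are a's, so xy (and hence y) consists only of a's. Write y = a^k, 1 ≤ k ≤ p.
Pump with i = 2: xy^2z = a^{p+k} b^p a^p b^p, of length 4p+k. Suppose this equals vv. The string starts with a and ends with b, so v does too; thus the boundary between the two copies of v is a b→a transition. There is exactly one such transition, at position 2p+k, so |v| = 2p+k and |vv| = 4p+2k ≠ 4p+k since k ≥ 1. So xy^2z ∉ L.
Contradiction. Therefore L is not regular.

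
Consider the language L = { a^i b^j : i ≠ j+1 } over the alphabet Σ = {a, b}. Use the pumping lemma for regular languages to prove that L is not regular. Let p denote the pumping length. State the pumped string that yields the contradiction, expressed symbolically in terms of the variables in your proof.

Toward a contradiction, assume L is regular with pumping length p.
Choose w = a^p b^{p+p!-1}. Since p ≠ (p+p!-1)+1 = p+p!, w ∈ L; and |w| ≥ p.
The pumping lemma gives a decomposition w = xyz where |xy| ≤ p and |y| > 0.
Because |xy| ≤ p and w begins with p copies of a, we have y = a^k with 1 ≤ k ≤ p.
Since 1 ≤ k ≤ p, k divides p!; set t = 1 + p!/k. Then xy^t z has p + (p!/k)·k = p + p! copies of a. Now the a-count is p+p! and (b-count)+1 = (p+p!-1)+1 = p+p!, so i ≠ j+1 fails. So xy^t z = a^{p+p!} b^{p+p!-1} ∉ L.
Contradiction. Therefore L is not regular.

a^{p+p!} b^{p+p!-1}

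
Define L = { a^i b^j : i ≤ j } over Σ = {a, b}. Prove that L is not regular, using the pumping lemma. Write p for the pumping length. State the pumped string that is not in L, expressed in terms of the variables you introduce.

Toward a contradiction, assume L is regular with pumping length p.
Choose w = a^p b^p ∈ L, with |w| = 2p ≥ p.
By the pumping lemma, w = xyz with |xy| ≤ p and |y| ≥ 1.
Since the first p symbols of w are all a's and |xy| ≤ p, y lies entirely in the leading a-block: y = a^k for some k with 1 ≤ k ≤ p.
Consider xy^2z = a^{p+k} b^p. Since k ≥ 1, the a-count p+k exceeds the b-count p, so i ≤ j fails; thus xy^2z ∉ L.
This contradicts the pumping lemma, so L is not regular.

a^{p+k} b^p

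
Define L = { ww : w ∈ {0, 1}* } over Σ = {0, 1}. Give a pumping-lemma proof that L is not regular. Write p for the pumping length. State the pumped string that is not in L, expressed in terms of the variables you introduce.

0^{p+k} 1^p 0^p 1^p

Suppose for contradiction that L is regular, and let p be the pumping length.
Take w = 0^p 1^p 0^p 1^p = uu where u = 0^p1^p; then w ∈ L and |w| = 4p ≥ p.
The pumping lemma gives a decomposition w = xyz where |xy| ≤ p and y is nonempty.
Because |xy| ≤ p and w begins with p copies of 0, we have y = 0^k with 1 ≤ k ≤ p.
Pump with i = 2: xy^2z = 0^{p+k} 1^p 0^p 1^p, of length 4p+k. Suppose this equals vv. The string starts with 0 and ends with 1, so v does too; thus the boundary between the two copies of v is a 1→0 transition. There is exactly one such transition, at position 2p+k, so |v| = 2p+k and |vv| = 4p+2k ≠ 4p+k since k ≥ 1. So xy^2z ∉ L.
This contradicts the pumping lemma, so L is not regular.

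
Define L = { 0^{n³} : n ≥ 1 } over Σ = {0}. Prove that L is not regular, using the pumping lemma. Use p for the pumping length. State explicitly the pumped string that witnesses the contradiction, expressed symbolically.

0^{p³+k}

Assume L is regular. Let p be the pumping length given by the pumping lemma.
Take w = 0^{p³} ∈ L with |w| = p³ ≥ p.
The pumping lemma gives a decomposition w = xyz where |xy| ≤ p and |y| ≥ 1.
Then y = 0^k for some k with 1 ≤ k ≤ p.
Pump with i = 2: xy^2z = 0^{p³+k}. Since 1 ≤ k ≤ p, p³ < p³+k ≤ p³+p < p³+3p²+3p+1 = (p+1)³, so p³+k is not a perfect cube. So xy^2z ∉ L.
This contradicts the pumping lemma, so L is not regular.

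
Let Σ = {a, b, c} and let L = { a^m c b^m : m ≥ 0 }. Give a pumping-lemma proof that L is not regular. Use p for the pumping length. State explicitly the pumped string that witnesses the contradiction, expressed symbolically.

a^{p+k} c b^p

Assume L is regular. Let p be the pumping length given by the pumping lemma.
Take w = a^p c b^p ∈ L with |w| = 2p+1 ≥ p.
The pumping lemma gives a decomposition w = xyz where |xy| ≤ p and |y| ≥ 1.
Since the first p symbols of w are all a's and |xy| ≤ p, y lies entirely in the leading a-block: y = a^k for some k with 1 ≤ k ≤ p.
Pump with i = 2: xy^2z = a^{p+k} c b^p, which would require p+k = p. But k ≥ 1, so xy^2z ∉ L.
This contradicts the pumping lemma, so L is not regular.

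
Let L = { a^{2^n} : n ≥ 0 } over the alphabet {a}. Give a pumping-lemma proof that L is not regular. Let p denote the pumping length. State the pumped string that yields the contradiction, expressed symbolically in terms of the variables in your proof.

Assume L is regular; let p be its pumping constant.
Take w = a^{2^p} ∈ L with |w| = 2^p ≥ p.
By the pumping lemma, w = xyz with |xy| ≤ p and y is nonempty.
Then y = a^k for some k with 1 ≤ k ≤ p.
Pump with i = 2: xy^2z = a^{2^p+k}. Since 1 ≤ k ≤ p < 2^p, we have 2^p < 2^p+k < 2^{p+1}, so 2^p+k is not a power of 2. So xy^2z ∉ L.
Contradiction. Therefore L is not regular.

a^{2^p+k}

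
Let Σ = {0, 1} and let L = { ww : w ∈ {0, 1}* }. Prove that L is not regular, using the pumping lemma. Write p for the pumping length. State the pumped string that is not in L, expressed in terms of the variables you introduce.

Toward a contradiction, assume L is regular with pumping length p.
Take w = 0^p 1^p 0^p 1^p = uu where u = 0^p1^p; then w ∈ L and |w| = 4p ≥ p.
The pumping lemma gives a decomposition w = xyz where |xy| ≤ p and |y| > 0.
Since the first p symbols of w are all 0's and |xy| ≤ p, y lies entirely in the leading 0-block: y = 0^k for some k with 1 ≤ k ≤ p.
Pump with i = 2: xy^2z = 0^{p+k} 1^p 0^p 1^p, of length 4p+k. Suppose this equals vv. The string starts with 0 and ends with 1, so v does too; thus the boundary between the two copies of v is a 1→0 transition. There is exactly one such transition, at position 2p+k, so |v| = 2p+k and |vv| = 4p+2k ≠ 4p+k since k ≥ 1. So xy^2z ∉ L.
Contradiction. Therefore L is not regular.

0^{p+k} 1^p 0^p 1^p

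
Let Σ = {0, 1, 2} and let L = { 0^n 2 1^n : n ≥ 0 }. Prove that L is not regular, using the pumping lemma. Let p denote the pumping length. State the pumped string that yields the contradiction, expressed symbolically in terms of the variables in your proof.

0^{p+k} 2 1^p

Suppose for contradiction that L is regular, and let p be the pumping length.
Take w = 0^p 2 1^p ∈ L with |w| = 2p+1 ≥ p.
The pumping lemma gives a decomposition w = xyz where |xy| ≤ p and |y| ≥ 1.
Because |xy| ≤ p and w begins with p copies of 0, we have y = 0^k with 1 ≤ k ≤ p.
Pump with i = 2: xy^2z = 0^{p+k} 2 1^p, which would require p+k = p. But k ≥ 1, so xy^2z ∉ L.
This contradicts the pumping lemma, so L is not regular.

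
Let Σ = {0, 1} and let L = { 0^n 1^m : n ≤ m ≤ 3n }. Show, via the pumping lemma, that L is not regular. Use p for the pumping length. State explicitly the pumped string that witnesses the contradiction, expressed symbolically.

0^{p+k} 1^p

Assume L is regular; let p be its pumping constant.
Take w = 0^p 1^p ∈ L (since p ≤ p ≤ 3p), with |w| = 2p ≥ p.
The pumping lemma gives a decomposition w = xyz where |xy| ≤ p and |y| ≥ 1.
Since the first p symbols of w are all 0's and |xy| ≤ p, y lies entirely in the leading 0-block: y = 0^k for some k with 1 ≤ k ≤ p.
Pump with i = 2: xy^2z = 0^{p+k} 1^p. Now n = p+k > p = m, so the condition n ≤ m fails. Thus xy^2z ∉ L.
Contradiction. Therefore L is not regular.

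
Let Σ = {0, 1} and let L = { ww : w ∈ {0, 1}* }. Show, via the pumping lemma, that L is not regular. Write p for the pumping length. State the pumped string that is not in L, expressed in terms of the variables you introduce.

Toward a contradiction, assume L is regular with pumping length p.
Take w = 0^p 1^p 0^p 1^p = uu where u = 0^p1^p; then w ∈ L and |w| = 4p ≥ p.
Write w = xyz as guaranteed by the lemma, with |xy| ≤ p and |y| ≥ 1.
Since the first p symbols of w are all 0's and |xy| ≤ p, y lies entirely in the leading 0-block: y = 0^k for some k with 1 ≤ k ≤ p.
Pump with i = 2: xy^2z = 0^{p+k} 1^p 0^p 1^p, of length 4p+k. Suppose this equals vv. The string starts with 0 and ends with 1, so v does too; thus the boundary between the two copies of v is a 1→0 transition. There is exactly one such transition, at position 2p+k, so |v| = 2p+k and |vv| = 4p+2k ≠ 4p+k since k ≥ 1. So xy^2z ∉ L.
Contradiction. Therefore L is not regular.

0^{p+k} 1^p 0^p 1^p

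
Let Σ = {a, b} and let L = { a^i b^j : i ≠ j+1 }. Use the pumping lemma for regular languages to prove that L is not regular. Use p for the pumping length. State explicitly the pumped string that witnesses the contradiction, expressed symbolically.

Toward a contradiction, assume L is regular with pumping length p.
Choose w = a^p b^{p+p!-1}. Since p ≠ (p+p!-1)+1 = p+p!, w ∈ L; and |w| ≥ p.
By the pumping lemma, w = xyz with |xy| ≤ p and y is nonempty.
Since the first p symbols of w are all a's and |xy| ≤ p, y lies entirely in the leading a-block: y = a^k for some k with 1 ≤ k ≤ p.
Since 1 ≤ k ≤ p, k divides p!; set t = 1 + p!/k. Then xy^t z has p + (p!/k)·k = p + p! copies of a. Now the a-count is p+p! and (b-count)+1 = (p+p!-1)+1 = p+p!, so i ≠ j+1 fails. So xy^t z = a^{p+p!} b^{p+p!-1} ∉ L.
This is a contradiction; hence L is not regular.

a^{p+p!} b^{p+p!-1}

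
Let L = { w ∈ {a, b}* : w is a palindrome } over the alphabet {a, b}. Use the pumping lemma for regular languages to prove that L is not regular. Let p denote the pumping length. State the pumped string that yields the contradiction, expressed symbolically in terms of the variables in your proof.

a^{p+k} b a^p

Suppose for contradiction that L is regular, and let p be the pumping length.
Take w = a^p b a^p, a palindrome of length 2p+1 ≥ p.
Write w = xyz as guaranteed by the lemma, with |xy| ≤ p and |y| > 0.
Since the first p symbols of w are all a's and |xy| ≤ p, y lies entirely in the leading a-block: y = a^k for some k with 1 ≤ k ≤ p.
Pump with i = 2: xy^2z = a^{p+k} b a^p. Its reverse is a^p b a^{p+k}, which differs from xy^2z since k ≥ 1. So xy^2z is not a palindrome and xy^2z ∉ L.
This contradicts the pumping lemma, so L is not regular.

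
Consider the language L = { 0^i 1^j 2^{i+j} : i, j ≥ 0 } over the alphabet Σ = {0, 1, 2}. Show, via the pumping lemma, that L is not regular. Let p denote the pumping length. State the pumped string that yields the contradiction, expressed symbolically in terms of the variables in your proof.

0^{p+k} 1^p 2^{2p}

Assume L is regular. Let p be the pumping length given by the pumping lemma.
Take w = 0^p 1^p 2^{2p} ∈ L (with i=j=p, i+j=2p), |w| = 4p ≥ p.
Write w = xyz as guaranteed by the lemma, with |xy| ≤ p and |y| > 0.
Because |xy| ≤ p and w begins with p copies of 0, we have y = 0^k with 1 ≤ k ≤ p.
Consider xy^2z = 0^{p+k} 1^p 2^{2p}. Now the 0- and 1-counts sum to 2p+k, but the 2-count is 2p ≠ 2p+k. So xy^2z ∉ L.
This contradicts the pumping lemma, so L is not regular.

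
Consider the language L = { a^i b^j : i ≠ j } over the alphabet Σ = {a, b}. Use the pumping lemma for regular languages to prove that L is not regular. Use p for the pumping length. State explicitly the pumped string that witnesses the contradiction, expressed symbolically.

Toward a contradiction, assume L is regular with pumping length p.
Choose w = a^p b^{p+p!}. Since p ≠ p+p!, w ∈ L; and |w| ≥ p.
Write w = xyz as guaranteed by the lemma, with |xy| ≤ p and |y| ≥ 1.
The first p characters of w are a's, so xy (and hence y) consists only of a's. Write y = a^k, 1 ≤ k ≤ p.
Since 1 ≤ k ≤ p, k divides p!; set t = 1 + p!/k. Then xy^t z has p + (p!/k)·k = p + p! copies of a. Now the a-count equals the b-count, so i ≠ j fails. So xy^t z = a^{p+p!} b^{p+p!} ∉ L.
Contradiction. Therefore L is not regular.

a^{p+p!} b^{p+p!}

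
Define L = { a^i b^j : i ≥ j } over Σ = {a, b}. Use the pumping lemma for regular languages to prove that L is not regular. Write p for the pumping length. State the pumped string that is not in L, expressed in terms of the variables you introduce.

Assume L is regular. Let p be the pumping length given by the pumping lemma.
Choose w = a^p b^p ∈ L, with |w| = 2p ≥ p.
The pumping lemma gives a decomposition w = xyz where |xy| ≤ p and |y| > 0.
The first p characters of w are a's, so xy (and hence y) consists only of a's. Write y = a^k, 1 ≤ k ≤ p.
Consider xy^0z = xz = a^{p-k} b^p. Since k ≥ 1, the a-count p-k is less than p, so i ≥ j fails; thus xz ∉ L.
This is a contradiction; hence L is not regular.

a^{p-k} b^p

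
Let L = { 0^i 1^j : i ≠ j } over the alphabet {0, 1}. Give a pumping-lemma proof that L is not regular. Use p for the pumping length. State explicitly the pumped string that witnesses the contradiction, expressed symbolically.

0^{p+p!} 1^{p+p!}

Assume L is regular; let p be its pumping constant.
Choose w = 0^p 1^{p+p!}. Since p ≠ p+p!, w ∈ L; and |w| ≥ p.
By the pumping lemma, w = xyz with |xy| ≤ p and |y| ≥ 1.
Since the first p symbols of w are all 0's and |xy| ≤ p, y lies entirely in the leading 0-block: y = 0^k for some k with 1 ≤ k ≤ p.
Since 1 ≤ k ≤ p, k divides p!; set t = 1 + p!/k. Then xy^t z has p + (p!/k)·k = p + p! copies of 0. Now the 0-count equals the 1-count, so i ≠ j fails. So xy^t z = 0^{p+p!} 1^{p+p!} ∉ L.
Contradiction. Therefore L is not regular.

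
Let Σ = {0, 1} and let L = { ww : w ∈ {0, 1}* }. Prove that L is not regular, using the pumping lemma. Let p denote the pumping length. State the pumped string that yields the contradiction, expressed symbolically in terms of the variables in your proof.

0^{p+k} 1^p 0^p 1^p

Assume L is regular. Let p be the pumping length given by the pumping lemma.
Take w = 0^p 1^p 0^p 1^p = uu where u = 0^p1^p; then w ∈ L and |w| = 4p ≥ p.
Write w = xyz as guaranteed by the lemma, with |xy| ≤ p and |y| ≥ 1.
Since the first p symbols of w are all 0's and |xy| ≤ p, y lies entirely in the leading 0-block: y = 0^k for some k with 1 ≤ k ≤ p.
Pump with i = 2: xy^2z = 0^{p+k} 1^p 0^p 1^p, of length 4p+k. Suppose this equals vv. The string starts with 0 and ends with 1, so v does too; thus the boundary between the two copies of v is a 1→0 transition. There is exactly one such transition, at position 2p+k, so |v| = 2p+k and |vv| = 4p+2k ≠ 4p+k since k ≥ 1. So xy^2z ∉ L.
Contradiction. Therefore L is not regular.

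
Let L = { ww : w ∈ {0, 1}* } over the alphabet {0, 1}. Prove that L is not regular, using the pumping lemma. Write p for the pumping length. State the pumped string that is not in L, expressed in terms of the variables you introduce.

Assume L is regular; let p be its pumping constant.
Take w = 0^p 1^p 0^p 1^p = uu where u = 0^p1^p; then w ∈ L and |w| = 4p ≥ p.
Write w = xyz as guaranteed by the lemma, with |xy| ≤ p and |y| ≥ 1.
The first p characters of w are 0's, so xy (and hence y) consists only of 0's. Write y = 0^k, 1 ≤ k ≤ p.
Pump with i = 2: xy^2z = 0^{p+k} 1^p 0^p 1^p, of length 4p+k. Suppose this equals vv. The string starts with 0 and ends with 1, so v does too; thus the boundary between the two copies of v is a 1→0 transition. There is exactly one such transition, at position 2p+k, so |v| = 2p+k and |vv| = 4p+2k ≠ 4p+k since k ≥ 1. So xy^2z ∉ L.
This is a contradiction; hence L is not regular.

0^{p+k} 1^p 0^p 1^p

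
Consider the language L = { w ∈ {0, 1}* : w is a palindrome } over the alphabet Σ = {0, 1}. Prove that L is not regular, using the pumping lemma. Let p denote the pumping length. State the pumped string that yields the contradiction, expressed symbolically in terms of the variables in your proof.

0^{p+k} 1 0^p

Assume L is regular. Let p be the pumping length given by the pumping lemma.
Take w = 0^p 1 0^p, a palindrome of length 2p+1 ≥ p.
Write w = xyz as guaranteed by the lemma, with |xy| ≤ p and y is nonempty.
The first p characters of w are 0's, so xy (and hence y) consists only of 0's. Write y = 0^k, 1 ≤ k ≤ p.
Pump with i = 2: xy^2z = 0^{p+k} 1 0^p. Its reverse is 0^p 1 0^{p+k}, which differs from xy^2z since k ≥ 1. So xy^2z is not a palindrome and xy^2z ∉ L.
This contradicts the pumping lemma, so L is not regular.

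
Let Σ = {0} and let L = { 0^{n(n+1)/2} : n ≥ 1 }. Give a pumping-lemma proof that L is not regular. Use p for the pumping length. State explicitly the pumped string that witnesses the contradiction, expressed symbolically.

0^{p(p+1)/2+k}

Assume L is regular. Let p be the pumping length given by the pumping lemma.
Take w = 0^{p(p+1)/2} ∈ L with |w| = p(p+1)/2 ≥ p.
The pumping lemma gives a decomposition w = xyz where |xy| ≤ p and y is nonempty.
Then y = 0^k for some k with 1 ≤ k ≤ p.
Pump with i = 2: xy^2z = 0^{p(p+1)/2+k}. Since 1 ≤ k ≤ p, p(p+1)/2 < p(p+1)/2+k ≤ p(p+1)/2+p < (p+1)(p+2)/2, so p(p+1)/2+k is strictly between consecutive triangular numbers. So xy^2z ∉ L.
This is a contradiction; hence L is not regular.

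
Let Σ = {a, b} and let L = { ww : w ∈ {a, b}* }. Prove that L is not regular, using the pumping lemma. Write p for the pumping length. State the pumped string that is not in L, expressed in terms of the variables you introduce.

Toward a contradiction, assume L is regular with pumping length p.
Take w = a^p b^p a^p b^p = uu where u = a^pb^p; then w ∈ L and |w| = 4p ≥ p.
Write w = xyz as guaranteed by the lemma, with |xy| ≤ p and |y| > 0.
The first p characters of w are a's, so xy (and hence y) consists only of a's. Write y = a^k, 1 ≤ k ≤ p.
Pump with i = 2: xy^2z = a^{p+k} b^p a^p b^p, of length 4p+k. Suppose this equals vv. The string starts with a and ends with b, so v does too; thus the boundary between the two copies of v is a b→a transition. There is exactly one such transition, at position 2p+k, so |v| = 2p+k and |vv| = 4p+2k ≠ 4p+k since k ≥ 1. So xy^2z ∉ L.
Contradiction. Therefore L is not regular.

a^{p+k} b^p a^p b^p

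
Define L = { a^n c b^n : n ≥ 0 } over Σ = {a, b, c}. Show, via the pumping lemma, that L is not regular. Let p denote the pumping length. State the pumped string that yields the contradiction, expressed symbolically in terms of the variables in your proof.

Toward a contradiction, assume L is regular with pumping length p.
Take w = a^p c b^p ∈ L with |w| = 2p+1 ≥ p.
By the pumping lemma, w = xyz with |xy| ≤ p and y is nonempty.
Since the first p symbols of w are all a's and |xy| ≤ p, y lies entirely in the leading a-block: y = a^k for some k with 1 ≤ k ≤ p.
Pump with i = 2: xy^2z = a^{p+k} c b^p, which would require p+k = p. But k ≥ 1, so xy^2z ∉ L.
Contradiction. Therefore L is not regular.

a^{p+k} c b^p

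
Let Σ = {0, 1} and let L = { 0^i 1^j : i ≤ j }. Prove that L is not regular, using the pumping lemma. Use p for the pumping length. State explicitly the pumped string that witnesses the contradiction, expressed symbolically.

0^{p+k} 1^p

Suppose for contradiction that L is regular, and let p be the pumping length.
Choose w = 0^p 1^p ∈ L, with |w| = 2p ≥ p.
By the pumping lemma, w = xyz with |xy| ≤ p and |y| > 0.
Since the first p symbols of w are all 0's and |xy| ≤ p, y lies entirely in the leading 0-block: y = 0^k for some k with 1 ≤ k ≤ p.
Consider xy^2z = 0^{p+k} 1^p. Since k ≥ 1, the 0-count p+k exceeds the 1-count p, so i ≤ j fails; thus xy^2z ∉ L.
Contradiction. Therefore L is not regular.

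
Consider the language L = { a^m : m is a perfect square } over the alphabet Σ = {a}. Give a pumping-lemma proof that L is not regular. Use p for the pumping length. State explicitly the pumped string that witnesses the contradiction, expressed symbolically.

Assume L is regular. Let p be the pumping length given by the pumping lemma.
Take w = a^{p²} ∈ L with |w| = p² ≥ p.
The pumping lemma gives a decomposition w = xyz where |xy| ≤ p and y is nonempty.
Then y = a^k for some k with 1 ≤ k ≤ p.
Pump with i = 2: xy^2z = a^{p²+k}. Since 1 ≤ k ≤ p, p² < p²+k ≤ p²+p < (p+1)², so p²+k lies strictly between consecutive squares and is not a perfect square. So xy^2z ∉ L.
This is a contradiction; hence L is not regular.

a^{p²+k}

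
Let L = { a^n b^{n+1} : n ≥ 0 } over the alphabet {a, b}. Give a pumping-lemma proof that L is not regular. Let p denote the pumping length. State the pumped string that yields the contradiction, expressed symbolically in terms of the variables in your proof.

Assume L is regular; let p be its pumping constant.
Choose w = a^p b^{p+1}, which is in L with |w| = 2p+1 ≥ p.
By the pumping lemma, w = xyz with |xy| ≤ p and y is nonempty.
Because |xy| ≤ p and w begins with p copies of a, we have y = a^k with 1 ≤ k ≤ p.
Pump with i = 2: xy^2z = a^{p+k} b^{p+1}. For this to lie in L we would need p+1 = (p+k)+1, which forces k = 0. But k ≥ 1, so xy^2z ∉ L.
Contradiction. Therefore L is not regular.

a^{p+k} b^{p+1}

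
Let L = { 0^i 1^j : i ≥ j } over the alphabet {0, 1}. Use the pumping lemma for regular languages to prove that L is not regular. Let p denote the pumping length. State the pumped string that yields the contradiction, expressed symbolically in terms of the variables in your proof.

0^{p-k} 1^p

Assume L is regular. Let p be the pumping length given by the pumping lemma.
Choose w = 0^p 1^p ∈ L, with |w| = 2p ≥ p.
The pumping lemma gives a decomposition w = xyz where |xy| ≤ p and y is nonempty.
Since the first p symbols of w are all 0's and |xy| ≤ p, y lies entirely in the leading 0-block: y = 0^k for some k with 1 ≤ k ≤ p.
Consider xy^0z = xz = 0^{p-k} 1^p. Since k ≥ 1, the 0-count p-k is less than p, so i ≥ j fails; thus xz ∉ L.
This contradicts the pumping lemma, so L is not regular.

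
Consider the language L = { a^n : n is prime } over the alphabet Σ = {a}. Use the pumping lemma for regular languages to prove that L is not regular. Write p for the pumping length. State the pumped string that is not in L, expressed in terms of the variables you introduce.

Toward a contradiction, assume L is regular with pumping length p.
Let q be a prime with q ≥ p+2 (infinitely many primes exist), and take w = a^q ∈ L with |w| = q ≥ p.
The pumping lemma gives a decomposition w = xyz where |xy| ≤ p and |y| ≥ 1.
Then y = a^k for some k with 1 ≤ k ≤ p.
Since 1 ≤ k ≤ p, |xz| = q-k. Pump with i = q+1: |xy^{q+1}z| = (q-k)+(q+1)k = q+qk = q(1+k), which is composite (both factors ≥ 2). So xy^{q+1}z = a^{q(1+k)} ∉ L.
This contradicts the pumping lemma, so L is not regular.

a^{q(1+k)}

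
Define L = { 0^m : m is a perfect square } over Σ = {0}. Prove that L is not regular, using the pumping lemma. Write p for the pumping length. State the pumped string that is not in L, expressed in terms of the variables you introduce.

0^{p²+k}

Suppose for contradiction that L is regular, and let p be the pumping length.
Take w = 0^{p²} ∈ L with |w| = p² ≥ p.
Write w = xyz as guaranteed by the lemma, with |xy| ≤ p and |y| > 0.
Then y = 0^k for some k with 1 ≤ k ≤ p.
Pump with i = 2: xy^2z = 0^{p²+k}. Since 1 ≤ k ≤ p, p² < p²+k ≤ p²+p < (p+1)², so p²+k lies strictly between consecutive squares and is not a perfect square. So xy^2z ∉ L.
This contradicts the pumping lemma, so L is not regular.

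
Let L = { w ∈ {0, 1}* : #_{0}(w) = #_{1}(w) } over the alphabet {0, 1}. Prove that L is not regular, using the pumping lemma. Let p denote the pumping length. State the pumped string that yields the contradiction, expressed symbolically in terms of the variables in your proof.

0^{p+k} 1^p

Toward a contradiction, assume L is regular with pumping length p.
Choose w = 0^p 1^p ∈ L with |w| = 2p ≥ p.
Write w = xyz as guaranteed by the lemma, with |xy| ≤ p and y is nonempty.
Because |xy| ≤ p and w begins with p copies of 0, we have y = 0^k with 1 ≤ k ≤ p.
Pump with i = 2: xy^2z = 0^{p+k} 1^p has p+k occurrences of 0 but only p of 1. Since k ≥ 1 the counts differ, so xy^2z ∉ L.
This contradicts the pumping lemma, so L is not regular.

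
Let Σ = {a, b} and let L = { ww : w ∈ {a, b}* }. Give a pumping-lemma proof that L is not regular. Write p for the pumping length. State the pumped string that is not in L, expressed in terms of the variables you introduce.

Suppose for contradiction that L is regular, and let p be the pumping length.
Take w = a^p b^p a^p b^p = uu where u = a^pb^p; then w ∈ L and |w| = 4p ≥ p.
By the pumping lemma, w = xyz with |xy| ≤ p and |y| ≥ 1.
Since the first p symbols of w are all a's and |xy| ≤ p, y lies entirely in the leading a-block: y = a^k for some k with 1 ≤ k ≤ p.
Pump with i = 2: xy^2z = a^{p+k} b^p a^p b^p, of length 4p+k. Suppose this equals vv. The string starts with a and ends with b, so v does too; thus the boundary between the two copies of v is a b→a transition. There is exactly one such transition, at position 2p+k, so |v| = 2p+k and |vv| = 4p+2k ≠ 4p+k since k ≥ 1. So xy^2z ∉ L.
Contradiction. Therefore L is not regular.

a^{p+k} b^p a^p b^p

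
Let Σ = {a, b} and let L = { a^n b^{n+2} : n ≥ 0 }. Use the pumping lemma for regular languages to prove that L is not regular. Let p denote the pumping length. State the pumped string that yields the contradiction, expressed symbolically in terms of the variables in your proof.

a^{p+k} b^{p+2}

Toward a contradiction, assume L is regular with pumping length p.
Let w = a^p b^{p+2} ∈ L; note |w| = 2p+2 ≥ p.
Write w = xyz as guaranteed by the lemma, with |xy| ≤ p and |y| ≥ 1.
Since the first p symbols of w are all a's and |xy| ≤ p, y lies entirely in the leading a-block: y = a^k for some k with 1 ≤ k ≤ p.
Pump with i = 2: xy^2z = a^{p+k} b^{p+2}. For this to lie in L we would need p+2 = (p+k)+2, which forces k = 0. But k ≥ 1, so xy^2z ∉ L.
Contradiction. Therefore L is not regular.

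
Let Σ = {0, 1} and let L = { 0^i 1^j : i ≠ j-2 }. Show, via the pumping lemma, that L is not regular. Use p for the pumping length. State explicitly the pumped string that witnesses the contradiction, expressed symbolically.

Assume L is regular. Let p be the pumping length given by the pumping lemma.
Choose w = 0^p 1^{p+p!+2}. Since p ≠ (p+p!+2)-2 = p+p!, w ∈ L; and |w| ≥ p.
Write w = xyz as guaranteed by the lemma, with |xy| ≤ p and |y| ≥ 1.
Because |xy| ≤ p and w begins with p copies of 0, we have y = 0^k with 1 ≤ k ≤ p.
Since 1 ≤ k ≤ p, k divides p!; set t = 1 + p!/k. Then xy^t z has p + (p!/k)·k = p + p! copies of 0. Now the 0-count is p+p! and (1-count)-2 = (p+p!+2)-2 = p+p!, so i ≠ j-2 fails. So xy^t z = 0^{p+p!} 1^{p+p!+2} ∉ L.
This is a contradiction; hence L is not regular.

0^{p+p!} 1^{p+p!+2}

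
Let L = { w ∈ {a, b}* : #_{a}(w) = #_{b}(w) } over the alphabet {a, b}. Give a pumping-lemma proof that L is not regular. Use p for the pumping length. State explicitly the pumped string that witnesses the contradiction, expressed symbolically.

Toward a contradiction, assume L is regular with pumping length p.
Choose w = a^p b^p ∈ L with |w| = 2p ≥ p.
By the pumping lemma, w = xyz with |xy| ≤ p and y is nonempty.
Since the first p symbols of w are all a's and |xy| ≤ p, y lies entirely in the leading a-block: y = a^k for some k with 1 ≤ k ≤ p.
Pump with i = 2: xy^2z = a^{p+k} b^p has p+k occurrences of a but only p of b. Since k ≥ 1 the counts differ, so xy^2z ∉ L.
This is a contradiction; hence L is not regular.

a^{p+k} b^p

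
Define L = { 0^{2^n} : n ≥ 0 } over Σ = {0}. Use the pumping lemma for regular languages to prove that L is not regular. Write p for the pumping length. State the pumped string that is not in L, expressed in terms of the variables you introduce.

Assume L is regular; let p be its pumping constant.
Take w = 0^{2^p} ∈ L with |w| = 2^p ≥ p.
By the pumping lemma, w = xyz with |xy| ≤ p and |y| > 0.
Then y = 0^k for some k with 1 ≤ k ≤ p.
Pump with i = 2: xy^2z = 0^{2^p+k}. Since 1 ≤ k ≤ p < 2^p, we have 2^p < 2^p+k < 2^{p+1}, so 2^p+k is not a power of 2. So xy^2z ∉ L.
This is a contradiction; hence L is not regular.

0^{2^p+k}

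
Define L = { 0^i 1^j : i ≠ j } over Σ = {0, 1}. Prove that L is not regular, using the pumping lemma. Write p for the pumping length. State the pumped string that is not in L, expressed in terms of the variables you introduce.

0^{p+p!} 1^{p+p!}

Assume L is regular. Let p be the pumping length given by the pumping lemma.
Choose w = 0^p 1^{p+p!}. Since p ≠ p+p!, w ∈ L; and |w| ≥ p.
Write w = xyz as guaranteed by the lemma, with |xy| ≤ p and y is nonempty.
The first p characters of w are 0's, so xy (and hence y) consists only of 0's. Write y = 0^k, 1 ≤ k ≤ p.
Since 1 ≤ k ≤ p, k divides p!; set t = 1 + p!/k. Then xy^t z has p + (p!/k)·k = p + p! copies of 0. Now the 0-count equals the 1-count, so i ≠ j fails. So xy^t z = 0^{p+p!} 1^{p+p!} ∉ L.
This is a contradiction; hence L is not regular.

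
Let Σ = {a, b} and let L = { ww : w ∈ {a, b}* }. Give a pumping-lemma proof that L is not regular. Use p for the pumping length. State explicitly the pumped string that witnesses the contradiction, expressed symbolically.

a^{p+k} b^p a^p b^p

Assume L is regular. Let p be the pumping length given by the pumping lemma.
Take w = a^p b^p a^p b^p = uu where u = a^pb^p; then w ∈ L and |w| = 4p ≥ p.
The pumping lemma gives a decomposition w = xyz where |xy| ≤ p and |y| > 0.
The first p characters of w are a's, so xy (and hence y) consists only of a's. Write y = a^k, 1 ≤ k ≤ p.
Pump with i = 2: xy^2z = a^{p+k} b^p a^p b^p, of length 4p+k. Suppose this equals vv. The string starts with a and ends with b, so v does too; thus the boundary between the two copies of v is a b→a transition. There is exactly one such transition, at position 2p+k, so |v| = 2p+k and |vv| = 4p+2k ≠ 4p+k since k ≥ 1. So xy^2z ∉ L.
Contradiction. Therefore L is not regular.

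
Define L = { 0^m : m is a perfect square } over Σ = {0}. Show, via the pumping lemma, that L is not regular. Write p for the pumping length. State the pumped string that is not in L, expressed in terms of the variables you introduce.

0^{p²+k}

Assume L is regular. Let p be the pumping length given by the pumping lemma.
Take w = 0^{p²} ∈ L with |w| = p² ≥ p.
The pumping lemma gives a decomposition w = xyz where |xy| ≤ p and |y| > 0.
Then y = 0^k for some k with 1 ≤ k ≤ p.
Pump with i = 2: xy^2z = 0^{p²+k}. Since 1 ≤ k ≤ p, p² < p²+k ≤ p²+p < (p+1)², so p²+k lies strictly between consecutive squares and is not a perfect square. So xy^2z ∉ L.
This contradicts the pumping lemma, so L is not regular.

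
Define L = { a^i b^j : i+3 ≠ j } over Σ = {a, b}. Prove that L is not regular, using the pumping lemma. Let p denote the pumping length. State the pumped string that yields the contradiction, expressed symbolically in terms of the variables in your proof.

Suppose for contradiction that L is regular, and let p be the pumping length.
Choose w = a^p b^{p+p!+3}. Since p ≠ (p+p!+3)-3 = p+p!, w ∈ L; and |w| ≥ p.
By the pumping lemma, w = xyz with |xy| ≤ p and |y| ≥ 1.
Because |xy| ≤ p and w begins with p copies of a, we have y = a^k with 1 ≤ k ≤ p.
Since 1 ≤ k ≤ p, k divides p!; set t = 1 + p!/k. Then xy^t z has p + (p!/k)·k = p + p! copies of a. Now the a-count is p+p! and (b-count)-3 = (p+p!+3)-3 = p+p!, so i+3 ≠ j fails. So xy^t z = a^{p+p!} b^{p+p!+3} ∉ L.
This is a contradiction; hence L is not regular.

a^{p+p!} b^{p+p!+3}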